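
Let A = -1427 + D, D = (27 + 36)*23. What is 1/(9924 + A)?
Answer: 1/9946 ≈ 0.00010054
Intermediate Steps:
D = 1449 (D = 63*23 = 1449)
A = 22 (A = -1427 + 1449 = 22)
1/(9924 + A) = 1/(9924 + 22) = 1/9946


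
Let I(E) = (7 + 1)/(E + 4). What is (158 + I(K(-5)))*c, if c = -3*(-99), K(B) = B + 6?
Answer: 237006/5 ≈ 47401.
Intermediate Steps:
K(B) = 6 + B
I(E) = 8/(4 + E)
c = 297
(158 + I(K(-5)))*c = (158 + 8/(4 + (6 - 5)))*297 = (158 + 8/(4 + 1))*297 = (158 + 8/5)*297 = (798/5)*297 = 237006/5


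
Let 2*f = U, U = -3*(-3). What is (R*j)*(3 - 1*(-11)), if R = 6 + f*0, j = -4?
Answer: -336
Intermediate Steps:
U = 9
f = 9/2 (f = (½)*9 = 9/2 ≈ 4.5000)
R = 6 (R = 6 + (9/2)*0 = 6 + 0 = 6)
(R*j)*(3 - 1*(-11)) = (6*(-4))*(3 - 1*(-11)) = -24*(3 + 11) = -24*14 = -336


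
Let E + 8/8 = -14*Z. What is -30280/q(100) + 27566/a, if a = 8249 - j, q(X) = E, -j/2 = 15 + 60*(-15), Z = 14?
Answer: 18328602/116033 ≈ 157.96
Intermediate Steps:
E = -197 (E = -1 - 14*14 = -1 - 196 = -197)
j = 1770 (j = -2*(15 + 60*(-15)) = -2*(15 - 900) = -2*(-885) = 1770)
q(X) = -197
a = 6479 (a = 8249 - 1*1770 = 8249 - 1770 = 6479)
-30280/q(100) + 27566/a = -30280/(-197) + 27566/6479 = -30280*(-1/197) + 27566*(1/6479) = 30280/197 + 2506/589 = 18328602/116033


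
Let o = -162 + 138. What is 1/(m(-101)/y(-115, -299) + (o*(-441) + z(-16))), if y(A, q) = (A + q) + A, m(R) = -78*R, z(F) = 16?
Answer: 529/5599522 ≈ 9.4472e-5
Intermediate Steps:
y(A, q) = q + 2*A
o = -24
1/(m(-101)/y(-115, -299) + (o*(-441) + z(-16))) = 1/((-78*(-101))/(-299 + 2*(-115)) + (-24*(-441) + 16)) = 1/(7878/(-299 - 230) + (10584 + 16)) = 1/(7878/(-529) + 10600) = 1/(7878*(-1/529) + 10600) = 1/(-7878/529 + 10600) = 1/(5599522/529) = 529/5599522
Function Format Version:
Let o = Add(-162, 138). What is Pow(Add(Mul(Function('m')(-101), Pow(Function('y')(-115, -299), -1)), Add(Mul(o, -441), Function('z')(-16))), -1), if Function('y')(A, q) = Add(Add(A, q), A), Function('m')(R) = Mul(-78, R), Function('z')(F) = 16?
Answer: Rational(529, 5599522) ≈ 9.4472e-5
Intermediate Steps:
Function('y')(A, q) = Add(q, Mul(2, A))
o = -24
Pow(Add(Mul(Function('m')(-101), Pow(Function('y')(-115, -299), -1)), Add(Mul(o, -441), Function('z')(-16))), -1) = Pow(Add(Mul(Mul(-78, -101), Pow(Add(-299, Mul(2, -115)), -1)), Add(Mul(-24, -441), 16)), -1) = Pow(Add(Mul(7878, Pow(Add(-299, -230), -1)), Add(10584, 16)), -1) = Pow(Add(Mul(7878, Pow(-529, -1)), 10600), -1) = Pow(Add(Mul(7878, Rational(-1, 529)), 10600), -1) = Pow(Add(Rational(-7878, 529), 10600), -1) = Pow(Rational(5599522, 529), -1) = Rational(529, 5599522)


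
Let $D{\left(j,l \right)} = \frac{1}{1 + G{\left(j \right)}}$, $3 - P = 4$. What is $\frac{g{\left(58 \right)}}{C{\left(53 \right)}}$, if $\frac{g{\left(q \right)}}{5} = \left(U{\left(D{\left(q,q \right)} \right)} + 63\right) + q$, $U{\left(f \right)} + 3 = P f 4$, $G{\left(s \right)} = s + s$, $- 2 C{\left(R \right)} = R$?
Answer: $- \frac{138020}{6201} \approx -22.258$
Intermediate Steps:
$P = -1$ ($P = 3 - 4 = -1$)
$C{\left(R \right)} = - \frac{R}{2}$
$G{\left(s \right)} = 2 s$
$D{\left(j,l \right)} = \frac{1}{1 + 2 j}$
$U{\left(f \right)} = -3 - 4 f$ ($U{\left(f \right)} = -3 + - f 4 = -3 - 4 f$)
$g{\left(q \right)} = 300 - \frac{20}{1 + 2 q} + 5 q$ ($g{\left(q \right)} = 5 \left(\left(\left(-3 - \frac{4}{1 + 2 q}\right) + 63\right) + q\right) = 5 \left(\left(60 - \frac{4}{1 + 2 q}\right) + q\right) = 5 \left(60 + q - \frac{4}{1 + 2 q}\right) = 300 - \frac{20}{1 + 2 q} + 5 q$)
$\frac{g{\left(58 \right)}}{C{\left(53 \right)}} = \frac{5 \frac{1}{1 + 2 \cdot 58} \left(56 + 2 \cdot 58^{2} + 121 \cdot 58\right)}{\left(- \frac{1}{2}\right) 53} = \frac{5 \frac{1}{1 + 116} \left(56 + 2 \cdot 3364 + 7018\right)}{- \frac{53}{2}} = \frac{5 \left(56 + 6728 + 7018\right)}{117} \left(- \frac{2}{53}\right) = 5 \cdot \frac{1}{117} \cdot 13802 \left(- \frac{2}{53}\right) = \frac{69010}{117} \left(- \frac{2}{53}\right) = - \frac{138020}{6201}$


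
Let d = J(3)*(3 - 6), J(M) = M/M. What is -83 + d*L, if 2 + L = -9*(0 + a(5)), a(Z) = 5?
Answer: 58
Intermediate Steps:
J(M) = 1
d = -3 (d = 1*(3 - 6) = 1*(-3) = -3)
L = -47 (L = -2 - 9*(0 + 5) = -2 - 9*5 = -2 - 45 = -47)
-83 + d*L = -83 - 3*(-47) = -83 + 141 = 58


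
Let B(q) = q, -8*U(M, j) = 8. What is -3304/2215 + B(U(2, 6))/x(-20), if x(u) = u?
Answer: -12773/8860 ≈ -1.4416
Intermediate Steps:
U(M, j) = -1 (U(M, j) = -⅛*8 = -1)
-3304/2215 + B(U(2, 6))/x(-20) = -3304/2215 - 1/(-20) = -3304*1/2215 - 1*(-1/20) = -3304/2215 + 1/20 = -12773/8860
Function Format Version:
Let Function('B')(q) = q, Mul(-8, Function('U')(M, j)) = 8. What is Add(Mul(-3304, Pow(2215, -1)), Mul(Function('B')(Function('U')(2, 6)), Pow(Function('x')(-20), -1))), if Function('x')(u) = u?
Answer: Rational(-12773, 8860) ≈ -1.4416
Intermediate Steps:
Function('U')(M, j) = -1 (Function('U')(M, j) = Mul(Rational(-1, 8), 8) = -1)
Add(Mul(-3304, Pow(2215, -1)), Mul(Function('B')(Function('U')(2, 6)), Pow(Function('x')(-20), -1))) = Add(Mul(-3304, Pow(2215, -1)), Mul(-1, Pow(-20, -1))) = Add(Mul(-3304, Rational(1, 2215)), Mul(-1, Rational(-1, 20))) = Add(Rational(-3304, 2215), Rational(1, 20)) = Rational(-12773, 8860)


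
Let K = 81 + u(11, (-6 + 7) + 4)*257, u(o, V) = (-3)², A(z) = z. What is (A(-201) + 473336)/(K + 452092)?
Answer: 473135/454486 ≈ 1.0410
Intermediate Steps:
u(o, V) = 9
K = 2394 (K = 81 + 9*257 = 81 + 2313 = 2394)
(A(-201) + 473336)/(K + 452092) = (-201 + 473336)/(2394 + 452092) = 473135/454486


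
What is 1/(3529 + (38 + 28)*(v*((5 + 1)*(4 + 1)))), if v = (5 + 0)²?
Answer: 1/53029 ≈ 1.8858e-5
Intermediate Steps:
v = 25 (v = 5² = 25)
1/(3529 + (38 + 28)*(v*((5 + 1)*(4 + 1)))) = 1/(3529 + (38 + 28)*(25*((5 + 1)*(4 + 1)))) = 1/(3529 + 66*(25*(6*5))) = 1/(3529 + 66*(25*30)) = 1/(3529 + 66*750) = 1/(3529 + 49500) = 1/53029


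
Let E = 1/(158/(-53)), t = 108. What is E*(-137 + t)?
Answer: 1537/158 ≈ 9.7278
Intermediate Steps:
E = -53/158 (E = 1/(158*(-1/53)) = 1/(-158/53) = -53/158 ≈ -0.33544)
E*(-137 + t) = -53*(-137 + 108)/158 = -53/158*(-29) = 1537/158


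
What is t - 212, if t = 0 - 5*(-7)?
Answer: -177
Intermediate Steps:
t = 35 (t = 0 + 35 = 35)
t - 212 = 35 - 212 = -177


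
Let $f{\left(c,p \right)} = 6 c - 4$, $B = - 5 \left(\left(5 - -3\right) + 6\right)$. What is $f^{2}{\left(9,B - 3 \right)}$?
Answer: $2500$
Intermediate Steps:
$B = -70$ ($B = - 5 \left(\left(5 + 3\right) + 6\right) = - 5 \left(8 + 6\right) = \left(-5\right) 14 = -70$)
$f{\left(c,p \right)} = -4 + 6 c$
$f^{2}{\left(9,B - 3 \right)} = \left(-4 + 6 \cdot 9\right)^{2} = \left(-4 + 54\right)^{2} = 50^{2} = 2500$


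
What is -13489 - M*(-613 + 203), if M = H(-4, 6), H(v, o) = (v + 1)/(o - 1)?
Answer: -13735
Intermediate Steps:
H(v, o) = (1 + v)/(-1 + o)
M = -3/5 (M = (1 - 4)/(-1 + 6) = -3/5 ≈ -0.60000)
-13489 - M*(-613 + 203) = -13489 - (-3)*(-613 + 203)/5 = -13489 - (-3)*(-410)/5 = -13489 - 1*246 = -13489 - 246 = -13735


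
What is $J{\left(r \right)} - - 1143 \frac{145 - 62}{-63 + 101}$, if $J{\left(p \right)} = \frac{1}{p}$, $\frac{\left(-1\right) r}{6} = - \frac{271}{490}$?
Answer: $\frac{77137807}{30894} \approx 2496.9$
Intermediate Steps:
$r = \frac{813}{245}$ ($r = - 6 \left(- \frac{271}{490}\right) = - 6 \left(\left(-271\right) \frac{1}{490}\right) = \left(-6\right) \left(- \frac{271}{490}\right) = \frac{813}{245} \approx 3.3184$)
$J{\left(r \right)} - - 1143 \frac{145 - 62}{-63 + 101} = \frac{1}{\frac{813}{245}} - - 1143 \frac{145 - 62}{-63 + 101} = \frac{245}{813} - - 1143 \cdot \frac{83}{38} = \frac{245}{813} - - 1143 \cdot 83 \cdot \frac{1}{38} = \frac{245}{813} - \left(-1143\right) \frac{83}{38} = \frac{245}{813} - - \frac{94869}{38} = \frac{245}{813} + \frac{94869}{38} = \frac{77137807}{30894}$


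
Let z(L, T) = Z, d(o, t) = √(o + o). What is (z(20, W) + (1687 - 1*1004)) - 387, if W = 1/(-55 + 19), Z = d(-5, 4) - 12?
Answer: 284 + I*√10 ≈ 284.0 + 3.1623*I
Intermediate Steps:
d(o, t) = √2*√o (d(o, t) = √(2*o) = √2*√o)
Z = -12 + I*√10 (Z = √2*√(-5) - 12 = √2*(I*√5) - 12 = I*√10 - 12 = -12 + I*√10 ≈ -12.0 + 3.1623*I)
W = -1/36 (W = 1/(-36) = -1/36 ≈ -0.027778)
z(L, T) = -12 + I*√10
(z(20, W) + (1687 - 1*1004)) - 387 = ((-12 + I*√10) + (1687 - 1*1004)) - 387 = ((-12 + I*√10) + (1687 - 1004)) - 387 = ((-12 + I*√10) + 683) - 387 = (671 + I*√10) - 387 = 284 + I*√10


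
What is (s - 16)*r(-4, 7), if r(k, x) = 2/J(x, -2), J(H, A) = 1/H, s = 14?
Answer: -28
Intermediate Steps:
r(k, x) = 2*x (r(k, x) = 2/(1/x) = 2*x)
(s - 16)*r(-4, 7) = (14 - 16)*(2*7) = -2*14 = -28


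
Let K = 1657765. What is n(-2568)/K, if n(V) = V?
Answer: -2568/1657765 ≈ -0.0015491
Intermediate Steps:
n(-2568)/K = -2568/1657765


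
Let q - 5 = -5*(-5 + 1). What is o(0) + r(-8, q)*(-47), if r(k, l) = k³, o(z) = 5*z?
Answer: 24064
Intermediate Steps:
q = 25 (q = 5 - 5*(-5 + 1) = 5 - 5*(-4) = 5 + 20 = 25)
o(0) + r(-8, q)*(-47) = 5*0 + (-8)³*(-47) = 0 - 512*(-47) = 0 + 24064 = 24064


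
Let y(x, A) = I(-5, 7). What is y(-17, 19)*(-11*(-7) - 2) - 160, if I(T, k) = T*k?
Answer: -2785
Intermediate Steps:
y(x, A) = -35 (y(x, A) = -5*7 = -35)
y(-17, 19)*(-11*(-7) - 2) - 160 = -35*(-11*(-7) - 2) - 160 = -35*(77 - 2) - 160 = -35*75 - 160 = -2625 - 160 = -2785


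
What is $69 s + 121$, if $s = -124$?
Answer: $-8435$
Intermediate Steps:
$69 s + 121 = 69 \left(-124\right) + 121 = -8556 + 121 = -8435$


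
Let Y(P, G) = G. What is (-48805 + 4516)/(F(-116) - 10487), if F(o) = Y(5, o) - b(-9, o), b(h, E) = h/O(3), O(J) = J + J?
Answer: 12654/3029 ≈ 4.1776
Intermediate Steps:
O(J) = 2*J
b(h, E) = h/6 (b(h, E) = h/((2*3)) = h/6)
F(o) = 3/2 + o (F(o) = o - (-9)/6 = o - 1*(-3/2) = o + 3/2 = 3/2 + o)
(-48805 + 4516)/(F(-116) - 10487) = (-48805 + 4516)/((3/2 - 116) - 10487) = -44289/(-229/2 - 10487) = -44289/(-21203/2) = -44289*(-2/21203) = 12654/3029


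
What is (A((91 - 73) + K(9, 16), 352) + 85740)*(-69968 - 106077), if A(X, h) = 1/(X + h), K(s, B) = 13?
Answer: -5781039824945/383 ≈ -1.5094e+10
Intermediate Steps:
(A((91 - 73) + K(9, 16), 352) + 85740)*(-69968 - 106077) = (1/(((91 - 73) + 13) + 352) + 85740)*(-69968 - 106077) = (1/((18 + 13) + 352) + 85740)*(-176045) = (1/(31 + 352) + 85740)*(-176045) = (1/383 + 85740)*(-176045) = (32838421/383)*(-176045) = -5781039824945/383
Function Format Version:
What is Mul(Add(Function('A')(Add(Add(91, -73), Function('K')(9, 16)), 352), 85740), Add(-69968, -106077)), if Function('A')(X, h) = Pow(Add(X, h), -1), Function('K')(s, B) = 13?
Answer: Rational(-5781039824945, 383) ≈ -1.5094e+10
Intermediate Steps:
Mul(Add(Function('A')(Add(Add(91, -73), Function('K')(9, 16)), 352), 85740), Add(-69968, -106077)) = Mul(Add(Pow(Add(Add(Add(91, -73), 13), 352), -1), 85740), Add(-69968, -106077)) = Mul(Add(Pow(Add(Add(18, 13), 352), -1), 85740), -176045) = Mul(Add(Pow(Add(31, 352), -1), 85740), -176045) = Mul(Add(Pow(383, -1), 85740), -176045) = Mul(Add(Rational(1, 383), 85740), -176045) = Mul(Rational(32838421, 383), -176045) = Rational(-5781039824945, 383)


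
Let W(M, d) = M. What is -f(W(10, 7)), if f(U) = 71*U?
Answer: -710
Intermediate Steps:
-f(W(10, 7)) = -71*10 = -1*710 = -710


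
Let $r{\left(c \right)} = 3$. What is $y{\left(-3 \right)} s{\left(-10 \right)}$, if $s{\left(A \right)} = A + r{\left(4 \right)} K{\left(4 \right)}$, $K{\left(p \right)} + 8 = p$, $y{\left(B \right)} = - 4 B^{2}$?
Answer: $792$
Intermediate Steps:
$K{\left(p \right)} = -8 + p$
$s{\left(A \right)} = -12 + A$ ($s{\left(A \right)} = A + 3 \left(-8 + 4\right) = A + 3 \left(-4\right) = A - 12 = -12 + A$)
$y{\left(-3 \right)} s{\left(-10 \right)} = - 4 \left(-3\right)^{2} \left(-12 - 10\right) = \left(-4\right) 9 \left(-22\right) = \left(-36\right) \left(-22\right) = 792$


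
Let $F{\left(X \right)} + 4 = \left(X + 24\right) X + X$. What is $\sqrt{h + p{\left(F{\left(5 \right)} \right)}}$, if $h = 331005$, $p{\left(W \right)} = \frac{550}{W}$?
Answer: $\frac{2 \sqrt{440986430}}{73} \approx 575.33$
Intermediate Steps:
$F{\left(X \right)} = -4 + X + X \left(24 + X\right)$ ($F{\left(X \right)} = -4 + \left(\left(X + 24\right) X + X\right) = -4 + \left(\left(24 + X\right) X + X\right) = -4 + \left(X \left(24 + X\right) + X\right) = -4 + \left(X + X \left(24 + X\right)\right) = -4 + X + X \left(24 + X\right)$)
$\sqrt{h + p{\left(F{\left(5 \right)} \right)}} = \sqrt{331005 + \frac{550}{-4 + 5^{2} + 25 \cdot 5}} = \sqrt{331005 + \frac{550}{-4 + 25 + 125}} = \sqrt{331005 + \frac{550}{146}} = \sqrt{331005 + 550 \cdot \frac{1}{146}} = \sqrt{331005 + \frac{275}{73}} = \sqrt{\frac{24163640}{73}} = \frac{2 \sqrt{440986430}}{73}$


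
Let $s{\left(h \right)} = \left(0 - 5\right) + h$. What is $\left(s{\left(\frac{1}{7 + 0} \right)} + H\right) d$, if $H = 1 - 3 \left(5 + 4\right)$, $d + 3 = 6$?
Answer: $- \frac{648}{7} \approx -92.571$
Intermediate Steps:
$d = 3$ ($d = -3 + 6 = 3$)
$s{\left(h \right)} = -5 + h$
$H = -26$ ($H = 1 - 27 = -26$)
$\left(s{\left(\frac{1}{7 + 0} \right)} + H\right) d = \left(\left(-5 + \frac{1}{7 + 0}\right) - 26\right) 3 = \left(\left(-5 + \frac{1}{7}\right) - 26\right) 3 = \left(- \frac{34}{7} - 26\right) 3 = \left(- \frac{216}{7}\right) 3 = - \frac{648}{7}$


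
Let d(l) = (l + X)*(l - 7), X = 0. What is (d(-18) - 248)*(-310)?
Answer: -62620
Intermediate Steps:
d(l) = l*(-7 + l) (d(l) = (l + 0)*(l - 7) = l*(-7 + l))
(d(-18) - 248)*(-310) = (-18*(-7 - 18) - 248)*(-310) = (-18*(-25) - 248)*(-310) = (450 - 248)*(-310) = 202*(-310) = -62620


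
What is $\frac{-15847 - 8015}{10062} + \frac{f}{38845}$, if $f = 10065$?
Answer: $- \frac{27521512}{13028613} \approx -2.1124$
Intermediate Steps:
$\frac{-15847 - 8015}{10062} + \frac{f}{38845} = \frac{-15847 - 8015}{10062} + \frac{10065}{38845} = \left(-15847 - 8015\right) \frac{1}{10062} + 10065 \cdot \frac{1}{38845} = \left(-23862\right) \frac{1}{10062} + \frac{2013}{7769} = - \frac{3977}{1677} + \frac{2013}{7769} = - \frac{27521512}{13028613}$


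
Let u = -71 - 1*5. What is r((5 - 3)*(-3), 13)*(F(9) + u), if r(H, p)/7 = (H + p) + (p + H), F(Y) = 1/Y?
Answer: -66934/9 ≈ -7437.1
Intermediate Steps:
u = -76 (u = -71 - 5 = -76)
r(H, p) = 14*H + 14*p (r(H, p) = 7*((H + p) + (p + H)) = 7*((H + p) + (H + p)) = 7*(2*H + 2*p) = 14*H + 14*p)
r((5 - 3)*(-3), 13)*(F(9) + u) = (14*((5 - 3)*(-3)) + 14*13)*(1/9 - 76) = (14*(2*(-3)) + 182)*(⅑ - 76) = (14*(-6) + 182)*(-683/9) = (-84 + 182)*(-683/9) = 98*(-683/9) = -66934/9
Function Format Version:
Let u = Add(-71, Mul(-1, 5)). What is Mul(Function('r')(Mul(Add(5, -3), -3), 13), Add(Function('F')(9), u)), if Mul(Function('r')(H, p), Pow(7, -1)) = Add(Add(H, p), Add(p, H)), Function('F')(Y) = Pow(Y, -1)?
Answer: Rational(-66934, 9) ≈ -7437.1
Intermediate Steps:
u = -76 (u = Add(-71, -5) = -76)
Function('r')(H, p) = Add(Mul(14, H), Mul(14, p)) (Function('r')(H, p) = Mul(7, Add(Add(H, p), Add(p, H))) = Mul(7, Add(Add(H, p), Add(H, p))) = Mul(7, Add(Mul(2, H), Mul(2, p))) = Add(Mul(14, H), Mul(14, p)))
Mul(Function('r')(Mul(Add(5, -3), -3), 13), Add(Function('F')(9), u)) = Mul(Add(Mul(14, Mul(Add(5, -3), -3)), Mul(14, 13)), Add(Pow(9, -1), -76)) = Mul(Add(Mul(14, Mul(2, -3)), 182), Add(Rational(1, 9), -76)) = Mul(Add(Mul(14, -6), 182), Rational(-683, 9)) = Mul(Add(-84, 182), Rational(-683, 9)) = Mul(98, Rational(-683, 9)) = Rational(-66934, 9)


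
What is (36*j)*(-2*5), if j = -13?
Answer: 4680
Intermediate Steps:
(36*j)*(-2*5) = (36*(-13))*(-2*5) = -468*(-10) = 4680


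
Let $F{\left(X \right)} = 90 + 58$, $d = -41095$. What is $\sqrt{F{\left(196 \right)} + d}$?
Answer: $i \sqrt{40947} \approx 202.35 i$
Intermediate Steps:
$F{\left(X \right)} = 148$
$\sqrt{F{\left(196 \right)} + d} = \sqrt{148 - 41095} = \sqrt{-40947} = i \sqrt{40947}$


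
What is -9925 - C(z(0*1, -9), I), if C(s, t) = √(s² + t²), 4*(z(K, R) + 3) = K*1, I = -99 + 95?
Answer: -9930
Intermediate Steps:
I = -4
z(K, R) = -3 + K/4 (z(K, R) = -3 + (K*1)/4 = -3 + K/4)
-9925 - C(z(0*1, -9), I) = -9925 - √((-3 + (0*1)/4)² + (-4)²) = -9925 - √((-3 + (¼)*0)² + 16) = -9925 - √((-3 + 0)² + 16) = -9925 - √((-3)² + 16) = -9925 - √(9 + 16) = -9925 - √25 = -9925 - 1*5 = -9925 - 5 = -9930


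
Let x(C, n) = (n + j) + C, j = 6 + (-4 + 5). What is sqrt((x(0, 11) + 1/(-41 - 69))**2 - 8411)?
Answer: I*sqrt(97856659)/110 ≈ 89.93*I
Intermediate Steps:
j = 7 (j = 6 + 1 = 7)
x(C, n) = 7 + C + n (x(C, n) = (n + 7) + C = (7 + n) + C = 7 + C + n)
sqrt((x(0, 11) + 1/(-41 - 69))**2 - 8411) = sqrt(((7 + 0 + 11) + 1/(-41 - 69))**2 - 8411) = sqrt((18 + 1/(-110))**2 - 8411) = sqrt((18 - 1/110)**2 - 8411) = sqrt((1979/110)**2 - 8411) = sqrt(3916441/12100 - 8411) = sqrt(-97856659/12100) = I*sqrt(97856659)/110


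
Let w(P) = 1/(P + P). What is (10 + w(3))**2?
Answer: 3721/36 ≈ 103.36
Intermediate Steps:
w(P) = 1/(2*P)
(10 + w(3))**2 = (10 + (1/2)/3)**2 = (10 + (1/2)*(1/3))**2 = (10 + 1/6)**2 = (61/6)**2 = 3721/36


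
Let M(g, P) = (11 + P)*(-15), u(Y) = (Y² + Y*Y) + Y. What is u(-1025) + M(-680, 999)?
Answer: 2085075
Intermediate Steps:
u(Y) = Y + 2*Y² (u(Y) = (Y² + Y²) + Y = 2*Y² + Y = Y + 2*Y²)
M(g, P) = -165 - 15*P
u(-1025) + M(-680, 999) = -1025*(1 + 2*(-1025)) + (-165 - 15*999) = -1025*(1 - 2050) + (-165 - 14985) = -1025*(-2049) - 15150 = 2100225 - 15150 = 2085075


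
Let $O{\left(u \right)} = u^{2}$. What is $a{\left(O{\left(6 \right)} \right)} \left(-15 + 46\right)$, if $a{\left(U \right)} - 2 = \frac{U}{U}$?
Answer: $93$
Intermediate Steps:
$a{\left(U \right)} = 3$ ($a{\left(U \right)} = 2 + \frac{U}{U} = 2 + 1 = 3$)
$a{\left(O{\left(6 \right)} \right)} \left(-15 + 46\right) = 3 \left(-15 + 46\right) = 3 \cdot 31 = 93$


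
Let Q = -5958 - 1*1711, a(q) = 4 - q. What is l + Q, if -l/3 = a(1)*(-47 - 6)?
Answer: -7192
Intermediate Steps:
Q = -7669 (Q = -5958 - 1711 = -7669)
l = 477 (l = -3*(4 - 1*1)*(-47 - 6) = -3*(4 - 1)*(-53) = -9*(-53) = -3*(-159) = 477)
l + Q = 477 - 7669 = -7192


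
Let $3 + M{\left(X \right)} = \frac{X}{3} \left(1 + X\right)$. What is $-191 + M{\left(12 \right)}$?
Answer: $-142$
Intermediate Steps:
$M{\left(X \right)} = -3 + \frac{X \left(1 + X\right)}{3}$ ($M{\left(X \right)} = -3 + \frac{X}{3} \left(1 + X\right) = -3 + \frac{X \left(1 + X\right)}{3}$)
$-191 + M{\left(12 \right)} = -191 + \left(-3 + \frac{1}{3} \cdot 12 + \frac{12^{2}}{3}\right) = -191 + \left(-3 + 4 + \frac{1}{3} \cdot 144\right) = -191 + \left(-3 + 4 + 48\right) = -191 + 49 = -142$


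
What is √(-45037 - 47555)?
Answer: 12*I*√643 ≈ 304.29*I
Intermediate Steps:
√(-45037 - 47555) = √(-92592) = 12*I*√643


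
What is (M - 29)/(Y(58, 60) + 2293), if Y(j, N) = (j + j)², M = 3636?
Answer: 3607/15749 ≈ 0.22903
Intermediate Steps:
Y(j, N) = 4*j² (Y(j, N) = (2*j)² = 4*j²)
(M - 29)/(Y(58, 60) + 2293) = (3636 - 29)/(4*58² + 2293) = 3607/(4*3364 + 2293) = 3607/(13456 + 2293) = 3607/15749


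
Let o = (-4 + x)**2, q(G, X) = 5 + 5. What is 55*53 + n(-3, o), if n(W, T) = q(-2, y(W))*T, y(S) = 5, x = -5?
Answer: 3725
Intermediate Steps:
q(G, X) = 10
o = 81 (o = (-4 - 5)**2 = (-9)**2 = 81)
n(W, T) = 10*T
55*53 + n(-3, o) = 55*53 + 10*81 = 2915 + 810 = 3725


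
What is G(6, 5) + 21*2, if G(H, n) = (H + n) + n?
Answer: 58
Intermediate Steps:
G(H, n) = H + 2*n
G(6, 5) + 21*2 = (6 + 2*5) + 21*2 = (6 + 10) + 42 = 16 + 42 = 58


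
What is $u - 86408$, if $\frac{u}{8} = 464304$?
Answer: $3628024$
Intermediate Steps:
$u = 3714432$ ($u = 8 \cdot 464304 = 3714432$)
$u - 86408 = 3714432 - 86408 = 3628024$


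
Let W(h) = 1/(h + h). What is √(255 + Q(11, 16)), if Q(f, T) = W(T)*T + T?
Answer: √1086/2 ≈ 16.477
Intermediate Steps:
W(h) = 1/(2*h)
Q(f, T) = ½ + T (Q(f, T) = (1/(2*T))*T + T = ½ + T)
√(255 + Q(11, 16)) = √(255 + (½ + 16)) = √(255 + 33/2) = √(543/2) = √1086/2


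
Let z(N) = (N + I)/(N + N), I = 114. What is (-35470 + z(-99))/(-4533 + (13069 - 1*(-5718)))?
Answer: -2341025/940764 ≈ -2.4884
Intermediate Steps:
z(N) = (114 + N)/(2*N) (z(N) = (N + 114)/(N + N) = (114 + N)/((2*N)) = (114 + N)*(1/(2*N)) = (114 + N)/(2*N))
(-35470 + z(-99))/(-4533 + (13069 - 1*(-5718))) = (-35470 + (1/2)*(114 - 99)/(-99))/(-4533 + (13069 - 1*(-5718))) = (-35470 + (1/2)*(-1/99)*15)/(-4533 + (13069 + 5718)) = (-35470 - 5/66)/(-4533 + 18787) = -2341025/66/14254 = -2341025/66*1/14254 = -2341025/940764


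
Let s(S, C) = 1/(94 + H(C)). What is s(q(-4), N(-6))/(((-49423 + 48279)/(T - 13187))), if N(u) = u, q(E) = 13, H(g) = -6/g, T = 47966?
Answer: -34779/108680 ≈ -0.32001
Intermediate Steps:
s(S, C) = 1/(94 - 6/C)
s(q(-4), N(-6))/(((-49423 + 48279)/(T - 13187))) = ((½)*(-6)/(-3 + 47*(-6)))/(((-49423 + 48279)/(47966 - 13187))) = ((½)*(-6)/(-3 - 282))/((-1144/34779)) = ((½)*(-6)/(-285))/((-1144*1/34779)) = ((½)*(-6)*(-1/285))/(-1144/34779) = (1/95)*(-34779/1144) = -34779/108680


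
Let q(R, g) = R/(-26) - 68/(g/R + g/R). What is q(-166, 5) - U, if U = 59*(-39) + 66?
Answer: 219062/65 ≈ 3370.2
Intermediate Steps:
U = -2235 (U = -2301 + 66 = -2235)
q(R, g) = -R/26 - 34*R/g (q(R, g) = R*(-1/26) - 68*R/(2*g) = -R/26 - 34*R/g)
q(-166, 5) - U = -1/26*(-166)*(884 + 5)/5 - 1*(-2235) = -1/26*(-166)*⅕*889 + 2235 = 73787/65 + 2235 = 219062/65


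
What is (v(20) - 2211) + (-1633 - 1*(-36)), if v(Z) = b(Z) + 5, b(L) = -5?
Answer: -3808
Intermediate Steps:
v(Z) = 0 (v(Z) = -5 + 5 = 0)
(v(20) - 2211) + (-1633 - 1*(-36)) = (0 - 2211) + (-1633 - 1*(-36)) = -2211 + (-1633 + 36) = -2211 - 1597 = -3808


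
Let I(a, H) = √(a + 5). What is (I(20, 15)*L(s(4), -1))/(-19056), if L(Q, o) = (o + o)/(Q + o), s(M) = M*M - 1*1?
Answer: 5/133392 ≈ 3.7484e-5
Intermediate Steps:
s(M) = -1 + M² (s(M) = M² - 1 = -1 + M²)
L(Q, o) = 2*o/(Q + o) (L(Q, o) = (2*o)/(Q + o) = 2*o/(Q + o))
I(a, H) = √(5 + a)
(I(20, 15)*L(s(4), -1))/(-19056) = (√(5 + 20)*(2*(-1)/((-1 + 4²) - 1)))/(-19056) = (√25*(2*(-1)/((-1 + 16) - 1)))*(-1/19056) = (5*(2*(-1)/(15 - 1)))*(-1/19056) = (5*(2*(-1)/14))*(-1/19056) = (5*(2*(-1)*(1/14)))*(-1/19056) = (5*(-⅐))*(-1/19056) = -5/7*(-1/19056) = 5/133392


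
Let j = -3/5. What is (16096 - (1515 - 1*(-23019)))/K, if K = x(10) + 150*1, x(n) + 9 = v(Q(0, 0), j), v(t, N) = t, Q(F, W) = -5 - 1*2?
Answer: -4219/67 ≈ -62.970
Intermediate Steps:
Q(F, W) = -7 (Q(F, W) = -5 - 2 = -7)
j = -3/5 (j = -3*1/5 = -3/5 ≈ -0.60000)
x(n) = -16 (x(n) = -9 - 7 = -16)
K = 134 (K = -16 + 150*1 = -16 + 150 = 134)
(16096 - (1515 - 1*(-23019)))/K = (16096 - (1515 - 1*(-23019)))/134 = (16096 - (1515 + 23019))*(1/134) = (16096 - 1*24534)*(1/134) = (16096 - 24534)*(1/134) = -8438*1/134 = -4219/67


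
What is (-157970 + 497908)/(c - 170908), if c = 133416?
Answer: -169969/18746 ≈ -9.0669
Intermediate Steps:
(-157970 + 497908)/(c - 170908) = (-157970 + 497908)/(133416 - 170908) = 339938/(-37492) = 339938*(-1/37492) = -169969/18746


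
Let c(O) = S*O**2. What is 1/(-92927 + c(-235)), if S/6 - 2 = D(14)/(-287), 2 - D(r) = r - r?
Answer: 287/162862151 ≈ 1.7622e-6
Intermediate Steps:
D(r) = 2 (D(r) = 2 - (r - r) = 2 - 1*0 = 2 + 0 = 2)
S = 3432/287 (S = 12 + 6*(2/(-287)) = 12 + 6*(2*(-1/287)) = 12 + 6*(-2/287) = 12 - 12/287 = 3432/287 ≈ 11.958)
c(O) = 3432*O**2/287
1/(-92927 + c(-235)) = 1/(-92927 + (3432/287)*(-235)**2) = 1/(-92927 + (3432/287)*55225) = 1/(-92927 + 189532200/287) = 1/(162862151/287) = 287/162862151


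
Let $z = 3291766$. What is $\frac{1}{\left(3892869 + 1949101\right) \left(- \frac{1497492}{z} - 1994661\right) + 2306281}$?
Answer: $- \frac{1645883}{19179063249257304607} \approx -8.5817 \cdot 10^{-14}$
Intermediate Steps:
$\frac{1}{\left(3892869 + 1949101\right) \left(- \frac{1497492}{z} - 1994661\right) + 2306281} = \frac{1}{\left(3892869 + 1949101\right) \left(- \frac{1497492}{3291766} - 1994661\right) + 2306281} = \frac{1}{5841970 \left(\left(-1497492\right) \frac{1}{3291766} - 1994661\right) + 2306281} = \frac{1}{5841970 \left(- \frac{748746}{1645883} - 1994661\right) + 2306281} = \frac{1}{5841970 \left(- \frac{3282979379409}{1645883}\right) + 2306281} = \frac{1}{- \frac{19179067045125995730}{1645883} + 2306281} = \frac{1}{- \frac{19179063249257304607}{1645883}} = - \frac{1645883}{19179063249257304607}$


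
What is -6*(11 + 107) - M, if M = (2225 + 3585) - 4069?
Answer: -2449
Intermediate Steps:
M = 1741 (M = 5810 - 4069 = 1741)
-6*(11 + 107) - M = -6*(11 + 107) - 1*1741 = -6*118 - 1741 = -708 - 1741 = -2449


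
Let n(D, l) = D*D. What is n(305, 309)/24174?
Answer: 93025/24174 ≈ 3.8481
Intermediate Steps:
n(D, l) = D**2
n(305, 309)/24174 = 305**2/24174 = 93025*(1/24174) = 93025/24174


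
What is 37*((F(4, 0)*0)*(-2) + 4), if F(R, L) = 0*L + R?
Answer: 148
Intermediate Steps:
F(R, L) = R (F(R, L) = 0 + R = R)
37*((F(4, 0)*0)*(-2) + 4) = 37*((4*0)*(-2) + 4) = 37*(0*(-2) + 4) = 37*(0 + 4) = 37*4 = 148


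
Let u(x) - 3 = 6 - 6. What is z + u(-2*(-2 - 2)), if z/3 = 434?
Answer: 1305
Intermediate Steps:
z = 1302 (z = 3*434 = 1302)
u(x) = 3 (u(x) = 3 + (6 - 6) = 3 + 0 = 3)
z + u(-2*(-2 - 2)) = 1302 + 3 = 1305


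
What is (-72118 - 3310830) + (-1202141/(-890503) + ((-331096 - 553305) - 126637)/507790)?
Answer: -26374664374826698/7796353765 ≈ -3.3829e+6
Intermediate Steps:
(-72118 - 3310830) + (-1202141/(-890503) + ((-331096 - 553305) - 126637)/507790) = -3382948 + (-1202141*(-1/890503) + (-884401 - 126637)*(1/507790)) = -3382948 + (1202141/890503 - 1011038*1/507790) = -3382948 + (1202141/890503 - 505519/253895) = -3382948 - 4998227478/7796353765 = -26374664374826698/7796353765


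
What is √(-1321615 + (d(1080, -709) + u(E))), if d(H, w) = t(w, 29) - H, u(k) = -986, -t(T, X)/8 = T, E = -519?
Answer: I*√1318009 ≈ 1148.0*I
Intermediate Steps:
t(T, X) = -8*T
d(H, w) = -H - 8*w (d(H, w) = -8*w - H = -H - 8*w)
√(-1321615 + (d(1080, -709) + u(E))) = √(-1321615 + ((-1*1080 - 8*(-709)) - 986)) = √(-1321615 + ((-1080 + 5672) - 986)) = √(-1321615 + (4592 - 986)) = √(-1321615 + 3606) = √(-1318009) = I*√1318009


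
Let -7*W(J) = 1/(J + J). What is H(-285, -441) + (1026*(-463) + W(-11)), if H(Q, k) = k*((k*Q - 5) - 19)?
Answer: -8607297005/154 ≈ -5.5892e+7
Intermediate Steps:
W(J) = -1/(14*J) (W(J) = -1/(7*(J + J)) = -1/(2*J)/7 = -1/(14*J))
H(Q, k) = k*(-24 + Q*k) (H(Q, k) = k*((Q*k - 5) - 19) = k*((-5 + Q*k) - 19) = k*(-24 + Q*k))
H(-285, -441) + (1026*(-463) + W(-11)) = -441*(-24 - 285*(-441)) + (1026*(-463) - 1/14/(-11)) = -441*(-24 + 125685) + (-475038 - 1/14*(-1/11)) = -441*125661 + (-475038 + 1/154) = -55416501 - 73155851/154 = -8607297005/154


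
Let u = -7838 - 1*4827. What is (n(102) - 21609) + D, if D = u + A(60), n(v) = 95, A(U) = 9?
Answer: -34170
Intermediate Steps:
u = -12665 (u = -7838 - 4827 = -12665)
D = -12656 (D = -12665 + 9 = -12656)
(n(102) - 21609) + D = (95 - 21609) - 12656 = -21514 - 12656 = -34170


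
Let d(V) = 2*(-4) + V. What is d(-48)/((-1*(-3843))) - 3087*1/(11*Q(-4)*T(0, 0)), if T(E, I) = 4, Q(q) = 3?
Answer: -565273/24156 ≈ -23.401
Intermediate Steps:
d(V) = -8 + V
d(-48)/((-1*(-3843))) - 3087*1/(11*Q(-4)*T(0, 0)) = (-8 - 48)/((-1*(-3843))) - 3087/((3*4)*11) = -56/3843 - 3087/(12*11) = -56*1/3843 - 3087/132 = -8/549 - 3087*1/132 = -8/549 - 1029/44 = -565273/24156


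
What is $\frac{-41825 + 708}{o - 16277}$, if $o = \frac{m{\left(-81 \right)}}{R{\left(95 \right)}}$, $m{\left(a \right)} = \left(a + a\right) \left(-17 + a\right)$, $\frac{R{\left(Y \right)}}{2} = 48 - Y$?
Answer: $\frac{1932499}{772957} \approx 2.5001$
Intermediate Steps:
$R{\left(Y \right)} = 96 - 2 Y$ ($R{\left(Y \right)} = 2 \left(48 - Y\right) = 96 - 2 Y$)
$m{\left(a \right)} = 2 a \left(-17 + a\right)$
$o = - \frac{7938}{47}$ ($o = \frac{2 \left(-81\right) \left(-17 - 81\right)}{96 - 190} = \frac{2 \left(-81\right) \left(-98\right)}{96 - 190} = \frac{15876}{-94} = 15876 \left(- \frac{1}{94}\right) = - \frac{7938}{47} \approx -168.89$)
$\frac{-41825 + 708}{o - 16277} = \frac{-41825 + 708}{- \frac{7938}{47} - 16277} = - \frac{41117}{- \frac{772957}{47}} = \left(-41117\right) \left(- \frac{47}{772957}\right) = \frac{1932499}{772957}$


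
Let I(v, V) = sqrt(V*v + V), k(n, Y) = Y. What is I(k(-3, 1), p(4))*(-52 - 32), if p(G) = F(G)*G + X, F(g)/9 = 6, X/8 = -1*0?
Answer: -1008*sqrt(3) ≈ -1745.9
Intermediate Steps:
X = 0 (X = 8*(-1*0) = 8*0 = 0)
F(g) = 54 (F(g) = 9*6 = 54)
p(G) = 54*G (p(G) = 54*G + 0 = 54*G)
I(v, V) = sqrt(V + V*v)
I(k(-3, 1), p(4))*(-52 - 32) = sqrt((54*4)*(1 + 1))*(-52 - 32) = sqrt(216*2)*(-84) = sqrt(432)*(-84) = (12*sqrt(3))*(-84) = -1008*sqrt(3)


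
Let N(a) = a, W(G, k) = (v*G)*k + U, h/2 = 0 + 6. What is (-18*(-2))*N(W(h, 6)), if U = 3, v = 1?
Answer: 2700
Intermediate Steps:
h = 12 (h = 2*(0 + 6) = 2*6 = 12)
W(G, k) = 3 + G*k (W(G, k) = (1*G)*k + 3 = G*k + 3 = 3 + G*k)
(-18*(-2))*N(W(h, 6)) = (-18*(-2))*(3 + 12*6) = 36*(3 + 72) = 36*75 = 2700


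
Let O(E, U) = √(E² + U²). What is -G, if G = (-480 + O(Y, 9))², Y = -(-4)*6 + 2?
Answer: -231157 + 960*√757 ≈ -2.0474e+5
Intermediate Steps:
Y = 26 (Y = -4*(-6) + 2 = 24 + 2 = 26)
G = (-480 + √757)² (G = (-480 + √(26² + 9²))² = (-480 + √(676 + 81))² = (-480 + √757)² ≈ 2.0474e+5)
-G = -(480 - √757)²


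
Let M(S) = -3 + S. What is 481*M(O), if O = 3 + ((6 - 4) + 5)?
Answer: 3367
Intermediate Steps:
O = 10 (O = 3 + (2 + 5) = 3 + 7 = 10)
481*M(O) = 481*(-3 + 10) = 481*7 = 3367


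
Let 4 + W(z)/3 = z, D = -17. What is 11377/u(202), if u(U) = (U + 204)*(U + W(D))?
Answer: 11377/56434 ≈ 0.20160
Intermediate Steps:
W(z) = -12 + 3*z
u(U) = (-63 + U)*(204 + U) (u(U) = (U + 204)*(U + (-12 + 3*(-17))) = (204 + U)*(U + (-12 - 51)) = (204 + U)*(U - 63) = (204 + U)*(-63 + U) = (-63 + U)*(204 + U))
11377/u(202) = 11377/(-12852 + 202² + 141*202) = 11377/(-12852 + 40804 + 28482) = 11377/56434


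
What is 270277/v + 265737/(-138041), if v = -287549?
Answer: -113721715970/39693551509 ≈ -2.8650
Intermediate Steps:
270277/v + 265737/(-138041) = 270277/(-287549) + 265737/(-138041) = 270277*(-1/287549) + 265737*(-1/138041) = -270277/287549 - 265737/138041 = -113721715970/39693551509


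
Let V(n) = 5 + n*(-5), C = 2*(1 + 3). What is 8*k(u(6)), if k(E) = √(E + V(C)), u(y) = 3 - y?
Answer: 8*I*√38 ≈ 49.315*I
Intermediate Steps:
C = 8 (C = 2*4 = 8)
V(n) = 5 - 5*n
k(E) = √(-35 + E) (k(E) = √(E + (5 - 5*8)) = √(E + (5 - 40)) = √(E - 35) = √(-35 + E))
8*k(u(6)) = 8*√(-35 + (3 - 1*6)) = 8*√(-35 + (3 - 6)) = 8*√(-35 - 3) = 8*√(-38) = 8*(I*√38) = 8*I*√38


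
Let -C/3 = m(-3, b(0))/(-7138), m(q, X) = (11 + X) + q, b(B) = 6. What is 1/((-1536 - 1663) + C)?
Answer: -3569/11417210 ≈ -0.00031260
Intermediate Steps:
m(q, X) = 11 + X + q
C = 21/3569 (C = -3*(11 + 6 - 3)/(-7138) = -42*(-1)/7138 = -3*(-7/3569) = 21/3569 ≈ 0.0058840)
1/((-1536 - 1663) + C) = 1/((-1536 - 1663) + 21/3569) = 1/(-3199 + 21/3569) = 1/(-11417210/3569) = -3569/11417210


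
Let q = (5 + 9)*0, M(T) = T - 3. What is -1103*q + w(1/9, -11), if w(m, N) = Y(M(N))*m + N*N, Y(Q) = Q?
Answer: 1075/9 ≈ 119.44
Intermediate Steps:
M(T) = -3 + T
q = 0 (q = 14*0 = 0)
w(m, N) = N² + m*(-3 + N) (w(m, N) = (-3 + N)*m + N*N = m*(-3 + N) + N² = N² + m*(-3 + N))
-1103*q + w(1/9, -11) = -1103*0 + ((-11)² + (-3 - 11)/9) = 0 + (121 + (⅑)*(-14)) = 0 + (121 - 14/9) = 0 + 1075/9 = 1075/9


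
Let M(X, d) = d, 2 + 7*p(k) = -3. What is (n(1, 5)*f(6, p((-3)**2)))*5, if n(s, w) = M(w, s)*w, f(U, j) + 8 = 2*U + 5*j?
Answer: 75/7 ≈ 10.714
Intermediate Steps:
p(k) = -5/7 (p(k) = -2/7 + (1/7)*(-3) = -2/7 - 3/7 = -5/7)
f(U, j) = -8 + 2*U + 5*j (f(U, j) = -8 + (2*U + 5*j) = -8 + 2*U + 5*j)
n(s, w) = s*w
(n(1, 5)*f(6, p((-3)**2)))*5 = ((1*5)*(-8 + 2*6 + 5*(-5/7)))*5 = (5*(-8 + 12 - 25/7))*5 = (5*(3/7))*5 = (15/7)*5 = 75/7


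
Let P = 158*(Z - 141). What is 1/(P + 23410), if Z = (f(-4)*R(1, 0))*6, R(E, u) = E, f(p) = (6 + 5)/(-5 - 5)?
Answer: 5/446 ≈ 0.011211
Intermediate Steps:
f(p) = -11/10 (f(p) = 11/(-10) = 11*(-1/10) = -11/10)
Z = -33/5 (Z = -11/10*1*6 = -11/10*6 = -33/5 ≈ -6.6000)
P = -116604/5 (P = 158*(-33/5 - 141) = 158*(-738/5) = -116604/5 ≈ -23321.)
1/(P + 23410) = 1/(-116604/5 + 23410) = 1/(446/5) = 5/446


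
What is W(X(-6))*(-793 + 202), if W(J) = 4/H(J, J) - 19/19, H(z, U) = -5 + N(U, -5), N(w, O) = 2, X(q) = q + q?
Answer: 1379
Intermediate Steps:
X(q) = 2*q
H(z, U) = -3 (H(z, U) = -5 + 2 = -3)
W(J) = -7/3 (W(J) = 4/(-3) - 19/19 = 4*(-⅓) - 19*1/19 = -4/3 - 1 = -7/3)
W(X(-6))*(-793 + 202) = -7*(-793 + 202)/3 = -7/3*(-591) = 1379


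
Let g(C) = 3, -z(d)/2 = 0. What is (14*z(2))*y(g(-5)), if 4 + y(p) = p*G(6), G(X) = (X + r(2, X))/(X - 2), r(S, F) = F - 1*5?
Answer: 0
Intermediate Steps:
z(d) = 0 (z(d) = -2*0 = 0)
r(S, F) = -5 + F (r(S, F) = F - 5 = -5 + F)
G(X) = (-5 + 2*X)/(-2 + X) (G(X) = (X + (-5 + X))/(X - 2) = (-5 + 2*X)/(-2 + X))
y(p) = -4 + 7*p/4 (y(p) = -4 + p*((-5 + 2*6)/(-2 + 6)) = -4 + p*((-5 + 12)/4) = -4 + p*((1/4)*7) = -4 + p*(7/4) = -4 + 7*p/4)
(14*z(2))*y(g(-5)) = (14*0)*(-4 + (7/4)*3) = 0*(-4 + 21/4) = 0*(5/4) = 0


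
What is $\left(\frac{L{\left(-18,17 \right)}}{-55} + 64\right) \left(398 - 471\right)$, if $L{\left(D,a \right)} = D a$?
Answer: $- \frac{279298}{55} \approx -5078.1$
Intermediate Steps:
$\left(\frac{L{\left(-18,17 \right)}}{-55} + 64\right) \left(398 - 471\right) = \left(\frac{\left(-18\right) 17}{-55} + 64\right) \left(398 - 471\right) = \left(\left(-306\right) \left(- \frac{1}{55}\right) + 64\right) \left(-73\right) = \left(\frac{306}{55} + 64\right) \left(-73\right) = \frac{3826}{55} \left(-73\right) = - \frac{279298}{55}$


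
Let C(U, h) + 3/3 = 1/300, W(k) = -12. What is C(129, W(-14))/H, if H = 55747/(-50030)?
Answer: 1495897/1672410 ≈ 0.89446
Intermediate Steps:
C(U, h) = -299/300 (C(U, h) = -1 + 1/300 = -299/300)
H = -55747/50030 (H = 55747*(-1/50030) = -55747/50030 ≈ -1.1143)
C(129, W(-14))/H = -299/(300*(-55747/50030)) = -299/300*(-50030/55747) = 1495897/1672410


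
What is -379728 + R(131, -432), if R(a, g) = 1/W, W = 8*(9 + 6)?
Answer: -45567359/120 ≈ -3.7973e+5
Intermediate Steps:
W = 120 (W = 8*15 = 120)
R(a, g) = 1/120
-379728 + R(131, -432) = -379728 + 1/120 = -45567359/120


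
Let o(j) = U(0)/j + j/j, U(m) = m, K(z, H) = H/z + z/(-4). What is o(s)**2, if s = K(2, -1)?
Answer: 1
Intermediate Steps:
K(z, H) = -z/4 + H/z (K(z, H) = H/z + z*(-1/4) = H/z - z/4 = -z/4 + H/z)
s = -1 (s = -1/4*2 - 1/2 = -1/2 - 1*1/2 = -1/2 - 1/2 = -1)
o(j) = 1 (o(j) = 0/j + j/j = 0 + 1 = 1)
o(s)**2 = 1**2 = 1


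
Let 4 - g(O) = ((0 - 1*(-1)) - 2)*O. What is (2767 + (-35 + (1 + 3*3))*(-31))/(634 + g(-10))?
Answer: 1771/314 ≈ 5.6401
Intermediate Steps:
g(O) = 4 + O (g(O) = 4 - ((0 - 1*(-1)) - 2)*O = 4 - ((0 + 1) - 2)*O = 4 - (1 - 2)*O = 4 - (-1)*O = 4 + O)
(2767 + (-35 + (1 + 3*3))*(-31))/(634 + g(-10)) = (2767 + (-35 + (1 + 3*3))*(-31))/(634 + (4 - 10)) = (2767 + (-35 + (1 + 9))*(-31))/(634 - 6) = (2767 + (-35 + 10)*(-31))/628 = (2767 - 25*(-31))*(1/628) = (2767 + 775)*(1/628) = 3542*(1/628) = 1771/314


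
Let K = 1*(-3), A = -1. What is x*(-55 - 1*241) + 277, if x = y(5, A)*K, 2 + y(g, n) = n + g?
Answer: 2053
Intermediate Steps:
y(g, n) = -2 + g + n (y(g, n) = -2 + (n + g) = -2 + (g + n) = -2 + g + n)
K = -3
x = -6 (x = (-2 + 5 - 1)*(-3) = 2*(-3) = -6)
x*(-55 - 1*241) + 277 = -6*(-55 - 1*241) + 277 = -6*(-55 - 241) + 277 = -6*(-296) + 277 = 1776 + 277 = 2053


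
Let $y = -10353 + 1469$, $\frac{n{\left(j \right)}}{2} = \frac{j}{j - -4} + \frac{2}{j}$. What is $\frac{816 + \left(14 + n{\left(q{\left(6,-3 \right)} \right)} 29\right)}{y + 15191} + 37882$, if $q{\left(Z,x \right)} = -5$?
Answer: $\frac{1194614354}{31535} \approx 37882.0$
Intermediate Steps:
$n{\left(j \right)} = \frac{4}{j} + \frac{2 j}{4 + j}$ ($n{\left(j \right)} = 2 \left(\frac{j}{j - -4} + \frac{2}{j}\right) = 2 \left(\frac{j}{j + 4} + \frac{2}{j}\right) = 2 \left(\frac{j}{4 + j} + \frac{2}{j}\right) = 2 \left(\frac{2}{j} + \frac{j}{4 + j}\right) = \frac{4}{j} + \frac{2 j}{4 + j}$)
$y = -8884$
$\frac{816 + \left(14 + n{\left(q{\left(6,-3 \right)} \right)} 29\right)}{y + 15191} + 37882 = \frac{816 + \left(14 + \frac{2 \left(8 + \left(-5\right)^{2} + 2 \left(-5\right)\right)}{\left(-5\right) \left(4 - 5\right)} 29\right)}{-8884 + 15191} + 37882 = \frac{816 + \left(14 + 2 \left(- \frac{1}{5}\right) \frac{1}{-1} \left(8 + 25 - 10\right) 29\right)}{6307} + 37882 = \left(816 + \left(14 + 2 \left(- \frac{1}{5}\right) \left(-1\right) 23 \cdot 29\right)\right) \frac{1}{6307} + 37882 = \left(816 + \left(14 + \frac{46}{5} \cdot 29\right)\right) \frac{1}{6307} + 37882 = \left(816 + \left(14 + \frac{1334}{5}\right)\right) \frac{1}{6307} + 37882 = \left(816 + \frac{1404}{5}\right) \frac{1}{6307} + 37882 = \frac{5484}{5} \cdot \frac{1}{6307} + 37882 = \frac{5484}{31535} + 37882 = \frac{1194614354}{31535}$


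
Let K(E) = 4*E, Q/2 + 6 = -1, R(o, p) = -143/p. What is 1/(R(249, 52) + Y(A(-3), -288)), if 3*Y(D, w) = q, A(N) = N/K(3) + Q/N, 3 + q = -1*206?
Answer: -12/869 ≈ -0.013809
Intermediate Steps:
Q = -14 (Q = -12 + 2*(-1) = -12 - 2 = -14)
q = -209 (q = -3 - 1*206 = -3 - 206 = -209)
A(N) = -14/N + N/12 (A(N) = N/((4*3)) - 14/N = N/12 - 14/N = -14/N + N/12)
Y(D, w) = -209/3 (Y(D, w) = (1/3)*(-209) = -209/3)
1/(R(249, 52) + Y(A(-3), -288)) = 1/(-143/52 - 209/3) = 1/(-143*1/52 - 209/3) = 1/(-11/4 - 209/3) = 1/(-869/12) = -12/869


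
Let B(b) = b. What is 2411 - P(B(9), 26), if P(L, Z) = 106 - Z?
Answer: 2331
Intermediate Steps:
2411 - P(B(9), 26) = 2411 - (106 - 1*26) = 2411 - (106 - 26) = 2411 - 1*80 = 2411 - 80 = 2331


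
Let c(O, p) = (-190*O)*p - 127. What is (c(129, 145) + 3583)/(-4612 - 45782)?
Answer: 591749/8399 ≈ 70.455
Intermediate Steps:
c(O, p) = -127 - 190*O*p (c(O, p) = -190*O*p - 127 = -127 - 190*O*p)
(c(129, 145) + 3583)/(-4612 - 45782) = ((-127 - 190*129*145) + 3583)/(-4612 - 45782) = ((-127 - 3553950) + 3583)/(-50394) = (-3554077 + 3583)*(-1/50394) = -3550494*(-1/50394) = 591749/8399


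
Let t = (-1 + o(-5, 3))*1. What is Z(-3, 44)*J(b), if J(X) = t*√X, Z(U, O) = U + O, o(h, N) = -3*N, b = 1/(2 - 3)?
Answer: -410*I ≈ -410.0*I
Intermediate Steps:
b = -1 (b = 1/(-1) = -1)
t = -10 (t = (-1 - 3*3)*1 = (-1 - 9)*1 = -10*1 = -10)
Z(U, O) = O + U
J(X) = -10*√X
Z(-3, 44)*J(b) = (44 - 3)*(-10*I) = 41*(-10*I) = -410*I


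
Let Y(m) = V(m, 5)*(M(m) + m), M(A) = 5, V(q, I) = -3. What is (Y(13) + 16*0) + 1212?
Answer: 1158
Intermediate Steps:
Y(m) = -15 - 3*m (Y(m) = -3*(5 + m) = -15 - 3*m)
(Y(13) + 16*0) + 1212 = ((-15 - 3*13) + 16*0) + 1212 = ((-15 - 39) + 0) + 1212 = (-54 + 0) + 1212 = -54 + 1212 = 1158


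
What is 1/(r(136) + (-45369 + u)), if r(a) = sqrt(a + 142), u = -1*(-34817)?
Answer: -5276/55672213 - sqrt(278)/111344426 ≈ -9.4919e-5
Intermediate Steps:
u = 34817
r(a) = sqrt(142 + a)
1/(r(136) + (-45369 + u)) = 1/(sqrt(142 + 136) + (-45369 + 34817)) = 1/(sqrt(278) - 10552) = 1/(-10552 + sqrt(278))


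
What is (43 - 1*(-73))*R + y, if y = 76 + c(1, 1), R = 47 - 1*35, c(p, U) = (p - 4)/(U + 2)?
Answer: 1467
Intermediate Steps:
c(p, U) = (-4 + p)/(2 + U)
R = 12 (R = 47 - 35 = 12)
y = 75 (y = 76 + (-4 + 1)/(2 + 1) = 76 - 3/3 = 76 + (1/3)*(-3) = 76 - 1 = 75)
(43 - 1*(-73))*R + y = (43 - 1*(-73))*12 + 75 = (43 + 73)*12 + 75 = 116*12 + 75 = 1392 + 75 = 1467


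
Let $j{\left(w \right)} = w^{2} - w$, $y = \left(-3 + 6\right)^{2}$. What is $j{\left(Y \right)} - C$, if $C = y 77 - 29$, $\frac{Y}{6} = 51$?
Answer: $92666$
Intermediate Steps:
$Y = 306$ ($Y = 6 \cdot 51 = 306$)
$y = 9$ ($y = 3^{2} = 9$)
$C = 664$ ($C = 9 \cdot 77 - 29 = 693 - 29 = 664$)
$j{\left(Y \right)} - C = 306 \left(-1 + 306\right) - 664 = 306 \cdot 305 - 664 = 93330 - 664 = 92666$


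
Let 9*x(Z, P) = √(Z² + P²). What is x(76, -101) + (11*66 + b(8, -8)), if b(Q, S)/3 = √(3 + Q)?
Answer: 726 + 3*√11 + √15977/9 ≈ 749.99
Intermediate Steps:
b(Q, S) = 3*√(3 + Q)
x(Z, P) = √(P² + Z²)/9 (x(Z, P) = √(Z² + P²)/9 = √(P² + Z²)/9)
x(76, -101) + (11*66 + b(8, -8)) = √((-101)² + 76²)/9 + (11*66 + 3*√(3 + 8)) = √(10201 + 5776)/9 + (726 + 3*√11) = √15977/9 + (726 + 3*√11) = 726 + 3*√11 + √15977/9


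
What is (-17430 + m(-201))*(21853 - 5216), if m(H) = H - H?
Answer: -289982910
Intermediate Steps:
m(H) = 0
(-17430 + m(-201))*(21853 - 5216) = (-17430 + 0)*(21853 - 5216) = -17430*16637 = -289982910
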